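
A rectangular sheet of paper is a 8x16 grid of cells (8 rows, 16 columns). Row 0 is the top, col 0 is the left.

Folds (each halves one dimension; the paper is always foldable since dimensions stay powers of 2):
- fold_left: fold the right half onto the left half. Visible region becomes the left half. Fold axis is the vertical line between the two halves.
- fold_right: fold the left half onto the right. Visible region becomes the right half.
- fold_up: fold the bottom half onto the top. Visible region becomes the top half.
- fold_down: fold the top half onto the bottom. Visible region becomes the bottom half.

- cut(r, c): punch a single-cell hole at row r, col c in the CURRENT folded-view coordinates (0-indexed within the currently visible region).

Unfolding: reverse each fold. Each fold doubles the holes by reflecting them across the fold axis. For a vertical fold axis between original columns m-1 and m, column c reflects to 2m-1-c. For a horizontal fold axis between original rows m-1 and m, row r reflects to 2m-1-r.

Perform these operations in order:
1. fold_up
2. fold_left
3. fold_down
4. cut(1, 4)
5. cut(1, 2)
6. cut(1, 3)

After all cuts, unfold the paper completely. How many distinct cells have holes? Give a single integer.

Answer: 24

Derivation:
Op 1 fold_up: fold axis h@4; visible region now rows[0,4) x cols[0,16) = 4x16
Op 2 fold_left: fold axis v@8; visible region now rows[0,4) x cols[0,8) = 4x8
Op 3 fold_down: fold axis h@2; visible region now rows[2,4) x cols[0,8) = 2x8
Op 4 cut(1, 4): punch at orig (3,4); cuts so far [(3, 4)]; region rows[2,4) x cols[0,8) = 2x8
Op 5 cut(1, 2): punch at orig (3,2); cuts so far [(3, 2), (3, 4)]; region rows[2,4) x cols[0,8) = 2x8
Op 6 cut(1, 3): punch at orig (3,3); cuts so far [(3, 2), (3, 3), (3, 4)]; region rows[2,4) x cols[0,8) = 2x8
Unfold 1 (reflect across h@2): 6 holes -> [(0, 2), (0, 3), (0, 4), (3, 2), (3, 3), (3, 4)]
Unfold 2 (reflect across v@8): 12 holes -> [(0, 2), (0, 3), (0, 4), (0, 11), (0, 12), (0, 13), (3, 2), (3, 3), (3, 4), (3, 11), (3, 12), (3, 13)]
Unfold 3 (reflect across h@4): 24 holes -> [(0, 2), (0, 3), (0, 4), (0, 11), (0, 12), (0, 13), (3, 2), (3, 3), (3, 4), (3, 11), (3, 12), (3, 13), (4, 2), (4, 3), (4, 4), (4, 11), (4, 12), (4, 13), (7, 2), (7, 3), (7, 4), (7, 11), (7, 12), (7, 13)]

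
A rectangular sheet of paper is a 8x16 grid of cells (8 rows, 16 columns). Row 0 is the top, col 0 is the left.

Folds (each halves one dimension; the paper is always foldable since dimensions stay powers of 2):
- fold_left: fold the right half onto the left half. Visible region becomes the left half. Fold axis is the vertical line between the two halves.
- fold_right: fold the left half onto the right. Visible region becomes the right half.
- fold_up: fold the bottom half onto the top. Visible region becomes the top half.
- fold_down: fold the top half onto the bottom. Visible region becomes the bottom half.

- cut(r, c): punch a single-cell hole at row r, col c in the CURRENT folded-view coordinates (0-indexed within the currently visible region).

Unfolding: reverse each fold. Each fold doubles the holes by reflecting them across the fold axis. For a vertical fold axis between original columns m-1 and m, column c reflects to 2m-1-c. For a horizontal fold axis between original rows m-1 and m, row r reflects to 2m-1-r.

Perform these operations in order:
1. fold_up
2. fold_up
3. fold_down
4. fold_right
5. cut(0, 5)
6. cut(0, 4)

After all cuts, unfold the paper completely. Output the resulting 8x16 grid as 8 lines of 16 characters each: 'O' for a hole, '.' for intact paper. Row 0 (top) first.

Op 1 fold_up: fold axis h@4; visible region now rows[0,4) x cols[0,16) = 4x16
Op 2 fold_up: fold axis h@2; visible region now rows[0,2) x cols[0,16) = 2x16
Op 3 fold_down: fold axis h@1; visible region now rows[1,2) x cols[0,16) = 1x16
Op 4 fold_right: fold axis v@8; visible region now rows[1,2) x cols[8,16) = 1x8
Op 5 cut(0, 5): punch at orig (1,13); cuts so far [(1, 13)]; region rows[1,2) x cols[8,16) = 1x8
Op 6 cut(0, 4): punch at orig (1,12); cuts so far [(1, 12), (1, 13)]; region rows[1,2) x cols[8,16) = 1x8
Unfold 1 (reflect across v@8): 4 holes -> [(1, 2), (1, 3), (1, 12), (1, 13)]
Unfold 2 (reflect across h@1): 8 holes -> [(0, 2), (0, 3), (0, 12), (0, 13), (1, 2), (1, 3), (1, 12), (1, 13)]
Unfold 3 (reflect across h@2): 16 holes -> [(0, 2), (0, 3), (0, 12), (0, 13), (1, 2), (1, 3), (1, 12), (1, 13), (2, 2), (2, 3), (2, 12), (2, 13), (3, 2), (3, 3), (3, 12), (3, 13)]
Unfold 4 (reflect across h@4): 32 holes -> [(0, 2), (0, 3), (0, 12), (0, 13), (1, 2), (1, 3), (1, 12), (1, 13), (2, 2), (2, 3), (2, 12), (2, 13), (3, 2), (3, 3), (3, 12), (3, 13), (4, 2), (4, 3), (4, 12), (4, 13), (5, 2), (5, 3), (5, 12), (5, 13), (6, 2), (6, 3), (6, 12), (6, 13), (7, 2), (7, 3), (7, 12), (7, 13)]

Answer: ..OO........OO..
..OO........OO..
..OO........OO..
..OO........OO..
..OO........OO..
..OO........OO..
..OO........OO..
..OO........OO..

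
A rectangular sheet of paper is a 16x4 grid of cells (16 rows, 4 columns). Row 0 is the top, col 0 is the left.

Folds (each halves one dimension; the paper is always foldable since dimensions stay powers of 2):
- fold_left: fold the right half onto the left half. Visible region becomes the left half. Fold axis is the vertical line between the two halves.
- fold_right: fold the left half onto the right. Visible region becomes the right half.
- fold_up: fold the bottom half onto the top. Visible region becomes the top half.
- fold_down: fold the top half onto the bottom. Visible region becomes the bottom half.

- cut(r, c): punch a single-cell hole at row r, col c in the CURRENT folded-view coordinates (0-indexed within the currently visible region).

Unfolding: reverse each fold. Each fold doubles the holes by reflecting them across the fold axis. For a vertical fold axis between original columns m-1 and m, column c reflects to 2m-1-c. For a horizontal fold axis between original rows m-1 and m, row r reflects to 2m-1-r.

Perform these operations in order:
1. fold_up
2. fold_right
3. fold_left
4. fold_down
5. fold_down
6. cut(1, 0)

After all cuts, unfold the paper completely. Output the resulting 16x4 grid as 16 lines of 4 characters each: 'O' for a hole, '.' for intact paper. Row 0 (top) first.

Op 1 fold_up: fold axis h@8; visible region now rows[0,8) x cols[0,4) = 8x4
Op 2 fold_right: fold axis v@2; visible region now rows[0,8) x cols[2,4) = 8x2
Op 3 fold_left: fold axis v@3; visible region now rows[0,8) x cols[2,3) = 8x1
Op 4 fold_down: fold axis h@4; visible region now rows[4,8) x cols[2,3) = 4x1
Op 5 fold_down: fold axis h@6; visible region now rows[6,8) x cols[2,3) = 2x1
Op 6 cut(1, 0): punch at orig (7,2); cuts so far [(7, 2)]; region rows[6,8) x cols[2,3) = 2x1
Unfold 1 (reflect across h@6): 2 holes -> [(4, 2), (7, 2)]
Unfold 2 (reflect across h@4): 4 holes -> [(0, 2), (3, 2), (4, 2), (7, 2)]
Unfold 3 (reflect across v@3): 8 holes -> [(0, 2), (0, 3), (3, 2), (3, 3), (4, 2), (4, 3), (7, 2), (7, 3)]
Unfold 4 (reflect across v@2): 16 holes -> [(0, 0), (0, 1), (0, 2), (0, 3), (3, 0), (3, 1), (3, 2), (3, 3), (4, 0), (4, 1), (4, 2), (4, 3), (7, 0), (7, 1), (7, 2), (7, 3)]
Unfold 5 (reflect across h@8): 32 holes -> [(0, 0), (0, 1), (0, 2), (0, 3), (3, 0), (3, 1), (3, 2), (3, 3), (4, 0), (4, 1), (4, 2), (4, 3), (7, 0), (7, 1), (7, 2), (7, 3), (8, 0), (8, 1), (8, 2), (8, 3), (11, 0), (11, 1), (11, 2), (11, 3), (12, 0), (12, 1), (12, 2), (12, 3), (15, 0), (15, 1), (15, 2), (15, 3)]

Answer: OOOO
....
....
OOOO
OOOO
....
....
OOOO
OOOO
....
....
OOOO
OOOO
....
....
OOOO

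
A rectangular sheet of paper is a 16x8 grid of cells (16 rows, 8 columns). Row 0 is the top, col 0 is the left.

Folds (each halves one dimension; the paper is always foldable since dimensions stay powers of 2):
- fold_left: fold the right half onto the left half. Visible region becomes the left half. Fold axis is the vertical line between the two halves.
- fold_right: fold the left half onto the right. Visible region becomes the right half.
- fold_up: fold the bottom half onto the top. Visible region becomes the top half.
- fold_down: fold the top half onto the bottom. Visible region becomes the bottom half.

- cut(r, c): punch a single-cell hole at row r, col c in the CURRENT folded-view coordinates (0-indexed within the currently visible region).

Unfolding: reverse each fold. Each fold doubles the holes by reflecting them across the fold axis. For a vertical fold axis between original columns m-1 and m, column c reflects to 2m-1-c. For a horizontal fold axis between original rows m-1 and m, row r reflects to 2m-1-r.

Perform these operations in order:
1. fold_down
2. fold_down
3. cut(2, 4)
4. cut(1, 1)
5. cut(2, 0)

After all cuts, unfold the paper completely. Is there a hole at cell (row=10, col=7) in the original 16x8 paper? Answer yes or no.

Op 1 fold_down: fold axis h@8; visible region now rows[8,16) x cols[0,8) = 8x8
Op 2 fold_down: fold axis h@12; visible region now rows[12,16) x cols[0,8) = 4x8
Op 3 cut(2, 4): punch at orig (14,4); cuts so far [(14, 4)]; region rows[12,16) x cols[0,8) = 4x8
Op 4 cut(1, 1): punch at orig (13,1); cuts so far [(13, 1), (14, 4)]; region rows[12,16) x cols[0,8) = 4x8
Op 5 cut(2, 0): punch at orig (14,0); cuts so far [(13, 1), (14, 0), (14, 4)]; region rows[12,16) x cols[0,8) = 4x8
Unfold 1 (reflect across h@12): 6 holes -> [(9, 0), (9, 4), (10, 1), (13, 1), (14, 0), (14, 4)]
Unfold 2 (reflect across h@8): 12 holes -> [(1, 0), (1, 4), (2, 1), (5, 1), (6, 0), (6, 4), (9, 0), (9, 4), (10, 1), (13, 1), (14, 0), (14, 4)]
Holes: [(1, 0), (1, 4), (2, 1), (5, 1), (6, 0), (6, 4), (9, 0), (9, 4), (10, 1), (13, 1), (14, 0), (14, 4)]

Answer: no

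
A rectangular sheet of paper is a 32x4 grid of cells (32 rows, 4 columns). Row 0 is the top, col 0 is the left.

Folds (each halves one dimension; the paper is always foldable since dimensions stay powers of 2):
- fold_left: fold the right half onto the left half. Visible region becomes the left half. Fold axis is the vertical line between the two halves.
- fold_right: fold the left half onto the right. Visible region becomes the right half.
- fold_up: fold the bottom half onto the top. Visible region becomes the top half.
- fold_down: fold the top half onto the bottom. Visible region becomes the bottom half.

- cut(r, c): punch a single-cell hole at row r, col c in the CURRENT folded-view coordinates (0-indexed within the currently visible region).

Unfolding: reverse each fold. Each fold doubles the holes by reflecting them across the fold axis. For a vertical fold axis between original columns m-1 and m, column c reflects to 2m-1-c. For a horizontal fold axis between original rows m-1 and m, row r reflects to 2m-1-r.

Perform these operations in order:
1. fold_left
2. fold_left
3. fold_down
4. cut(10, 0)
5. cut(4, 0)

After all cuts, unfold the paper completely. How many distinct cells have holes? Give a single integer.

Answer: 16

Derivation:
Op 1 fold_left: fold axis v@2; visible region now rows[0,32) x cols[0,2) = 32x2
Op 2 fold_left: fold axis v@1; visible region now rows[0,32) x cols[0,1) = 32x1
Op 3 fold_down: fold axis h@16; visible region now rows[16,32) x cols[0,1) = 16x1
Op 4 cut(10, 0): punch at orig (26,0); cuts so far [(26, 0)]; region rows[16,32) x cols[0,1) = 16x1
Op 5 cut(4, 0): punch at orig (20,0); cuts so far [(20, 0), (26, 0)]; region rows[16,32) x cols[0,1) = 16x1
Unfold 1 (reflect across h@16): 4 holes -> [(5, 0), (11, 0), (20, 0), (26, 0)]
Unfold 2 (reflect across v@1): 8 holes -> [(5, 0), (5, 1), (11, 0), (11, 1), (20, 0), (20, 1), (26, 0), (26, 1)]
Unfold 3 (reflect across v@2): 16 holes -> [(5, 0), (5, 1), (5, 2), (5, 3), (11, 0), (11, 1), (11, 2), (11, 3), (20, 0), (20, 1), (20, 2), (20, 3), (26, 0), (26, 1), (26, 2), (26, 3)]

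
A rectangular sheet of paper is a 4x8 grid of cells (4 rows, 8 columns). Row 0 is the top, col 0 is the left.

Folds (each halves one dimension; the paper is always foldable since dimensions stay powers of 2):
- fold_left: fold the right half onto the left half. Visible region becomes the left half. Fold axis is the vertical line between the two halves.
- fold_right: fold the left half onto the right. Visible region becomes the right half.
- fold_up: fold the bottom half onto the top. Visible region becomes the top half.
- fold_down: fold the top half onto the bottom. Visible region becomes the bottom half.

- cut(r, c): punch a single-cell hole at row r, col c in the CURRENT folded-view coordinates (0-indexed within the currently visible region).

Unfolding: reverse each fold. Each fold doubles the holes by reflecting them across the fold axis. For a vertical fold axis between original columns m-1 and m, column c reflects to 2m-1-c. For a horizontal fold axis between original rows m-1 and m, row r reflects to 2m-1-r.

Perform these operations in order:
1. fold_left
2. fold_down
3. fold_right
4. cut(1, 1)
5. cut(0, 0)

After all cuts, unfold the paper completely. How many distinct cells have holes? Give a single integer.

Op 1 fold_left: fold axis v@4; visible region now rows[0,4) x cols[0,4) = 4x4
Op 2 fold_down: fold axis h@2; visible region now rows[2,4) x cols[0,4) = 2x4
Op 3 fold_right: fold axis v@2; visible region now rows[2,4) x cols[2,4) = 2x2
Op 4 cut(1, 1): punch at orig (3,3); cuts so far [(3, 3)]; region rows[2,4) x cols[2,4) = 2x2
Op 5 cut(0, 0): punch at orig (2,2); cuts so far [(2, 2), (3, 3)]; region rows[2,4) x cols[2,4) = 2x2
Unfold 1 (reflect across v@2): 4 holes -> [(2, 1), (2, 2), (3, 0), (3, 3)]
Unfold 2 (reflect across h@2): 8 holes -> [(0, 0), (0, 3), (1, 1), (1, 2), (2, 1), (2, 2), (3, 0), (3, 3)]
Unfold 3 (reflect across v@4): 16 holes -> [(0, 0), (0, 3), (0, 4), (0, 7), (1, 1), (1, 2), (1, 5), (1, 6), (2, 1), (2, 2), (2, 5), (2, 6), (3, 0), (3, 3), (3, 4), (3, 7)]

Answer: 16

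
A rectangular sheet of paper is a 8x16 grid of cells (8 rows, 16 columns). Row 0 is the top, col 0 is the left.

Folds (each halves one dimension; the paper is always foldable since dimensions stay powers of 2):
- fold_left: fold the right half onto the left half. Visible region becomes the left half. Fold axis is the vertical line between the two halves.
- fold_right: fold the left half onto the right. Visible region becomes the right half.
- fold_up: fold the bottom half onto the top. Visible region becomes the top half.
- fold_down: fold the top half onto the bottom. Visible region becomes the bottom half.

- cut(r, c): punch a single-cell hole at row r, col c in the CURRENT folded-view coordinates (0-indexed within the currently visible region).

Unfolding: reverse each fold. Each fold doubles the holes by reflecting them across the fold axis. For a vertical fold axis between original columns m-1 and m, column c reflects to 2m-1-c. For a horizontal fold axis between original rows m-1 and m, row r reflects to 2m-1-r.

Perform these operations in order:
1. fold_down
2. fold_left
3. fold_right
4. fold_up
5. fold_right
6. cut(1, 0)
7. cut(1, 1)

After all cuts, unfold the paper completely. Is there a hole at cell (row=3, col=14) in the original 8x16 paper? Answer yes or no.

Answer: no

Derivation:
Op 1 fold_down: fold axis h@4; visible region now rows[4,8) x cols[0,16) = 4x16
Op 2 fold_left: fold axis v@8; visible region now rows[4,8) x cols[0,8) = 4x8
Op 3 fold_right: fold axis v@4; visible region now rows[4,8) x cols[4,8) = 4x4
Op 4 fold_up: fold axis h@6; visible region now rows[4,6) x cols[4,8) = 2x4
Op 5 fold_right: fold axis v@6; visible region now rows[4,6) x cols[6,8) = 2x2
Op 6 cut(1, 0): punch at orig (5,6); cuts so far [(5, 6)]; region rows[4,6) x cols[6,8) = 2x2
Op 7 cut(1, 1): punch at orig (5,7); cuts so far [(5, 6), (5, 7)]; region rows[4,6) x cols[6,8) = 2x2
Unfold 1 (reflect across v@6): 4 holes -> [(5, 4), (5, 5), (5, 6), (5, 7)]
Unfold 2 (reflect across h@6): 8 holes -> [(5, 4), (5, 5), (5, 6), (5, 7), (6, 4), (6, 5), (6, 6), (6, 7)]
Unfold 3 (reflect across v@4): 16 holes -> [(5, 0), (5, 1), (5, 2), (5, 3), (5, 4), (5, 5), (5, 6), (5, 7), (6, 0), (6, 1), (6, 2), (6, 3), (6, 4), (6, 5), (6, 6), (6, 7)]
Unfold 4 (reflect across v@8): 32 holes -> [(5, 0), (5, 1), (5, 2), (5, 3), (5, 4), (5, 5), (5, 6), (5, 7), (5, 8), (5, 9), (5, 10), (5, 11), (5, 12), (5, 13), (5, 14), (5, 15), (6, 0), (6, 1), (6, 2), (6, 3), (6, 4), (6, 5), (6, 6), (6, 7), (6, 8), (6, 9), (6, 10), (6, 11), (6, 12), (6, 13), (6, 14), (6, 15)]
Unfold 5 (reflect across h@4): 64 holes -> [(1, 0), (1, 1), (1, 2), (1, 3), (1, 4), (1, 5), (1, 6), (1, 7), (1, 8), (1, 9), (1, 10), (1, 11), (1, 12), (1, 13), (1, 14), (1, 15), (2, 0), (2, 1), (2, 2), (2, 3), (2, 4), (2, 5), (2, 6), (2, 7), (2, 8), (2, 9), (2, 10), (2, 11), (2, 12), (2, 13), (2, 14), (2, 15), (5, 0), (5, 1), (5, 2), (5, 3), (5, 4), (5, 5), (5, 6), (5, 7), (5, 8), (5, 9), (5, 10), (5, 11), (5, 12), (5, 13), (5, 14), (5, 15), (6, 0), (6, 1), (6, 2), (6, 3), (6, 4), (6, 5), (6, 6), (6, 7), (6, 8), (6, 9), (6, 10), (6, 11), (6, 12), (6, 13), (6, 14), (6, 15)]
Holes: [(1, 0), (1, 1), (1, 2), (1, 3), (1, 4), (1, 5), (1, 6), (1, 7), (1, 8), (1, 9), (1, 10), (1, 11), (1, 12), (1, 13), (1, 14), (1, 15), (2, 0), (2, 1), (2, 2), (2, 3), (2, 4), (2, 5), (2, 6), (2, 7), (2, 8), (2, 9), (2, 10), (2, 11), (2, 12), (2, 13), (2, 14), (2, 15), (5, 0), (5, 1), (5, 2), (5, 3), (5, 4), (5, 5), (5, 6), (5, 7), (5, 8), (5, 9), (5, 10), (5, 11), (5, 12), (5, 13), (5, 14), (5, 15), (6, 0), (6, 1), (6, 2), (6, 3), (6, 4), (6, 5), (6, 6), (6, 7), (6, 8), (6, 9), (6, 10), (6, 11), (6, 12), (6, 13), (6, 14), (6, 15)]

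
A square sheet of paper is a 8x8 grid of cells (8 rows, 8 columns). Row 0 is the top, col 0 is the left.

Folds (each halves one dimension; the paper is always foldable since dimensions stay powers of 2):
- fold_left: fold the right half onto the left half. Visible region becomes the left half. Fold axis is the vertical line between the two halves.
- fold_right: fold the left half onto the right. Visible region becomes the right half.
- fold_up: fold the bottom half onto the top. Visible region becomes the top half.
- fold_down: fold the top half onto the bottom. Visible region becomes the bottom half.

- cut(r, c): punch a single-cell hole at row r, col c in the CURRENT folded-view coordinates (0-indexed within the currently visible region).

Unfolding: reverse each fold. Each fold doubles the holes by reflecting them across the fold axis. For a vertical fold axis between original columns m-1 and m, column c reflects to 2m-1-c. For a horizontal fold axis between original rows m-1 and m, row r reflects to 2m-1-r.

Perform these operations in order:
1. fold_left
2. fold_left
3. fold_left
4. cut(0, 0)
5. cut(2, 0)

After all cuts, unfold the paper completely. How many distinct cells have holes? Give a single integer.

Op 1 fold_left: fold axis v@4; visible region now rows[0,8) x cols[0,4) = 8x4
Op 2 fold_left: fold axis v@2; visible region now rows[0,8) x cols[0,2) = 8x2
Op 3 fold_left: fold axis v@1; visible region now rows[0,8) x cols[0,1) = 8x1
Op 4 cut(0, 0): punch at orig (0,0); cuts so far [(0, 0)]; region rows[0,8) x cols[0,1) = 8x1
Op 5 cut(2, 0): punch at orig (2,0); cuts so far [(0, 0), (2, 0)]; region rows[0,8) x cols[0,1) = 8x1
Unfold 1 (reflect across v@1): 4 holes -> [(0, 0), (0, 1), (2, 0), (2, 1)]
Unfold 2 (reflect across v@2): 8 holes -> [(0, 0), (0, 1), (0, 2), (0, 3), (2, 0), (2, 1), (2, 2), (2, 3)]
Unfold 3 (reflect across v@4): 16 holes -> [(0, 0), (0, 1), (0, 2), (0, 3), (0, 4), (0, 5), (0, 6), (0, 7), (2, 0), (2, 1), (2, 2), (2, 3), (2, 4), (2, 5), (2, 6), (2, 7)]

Answer: 16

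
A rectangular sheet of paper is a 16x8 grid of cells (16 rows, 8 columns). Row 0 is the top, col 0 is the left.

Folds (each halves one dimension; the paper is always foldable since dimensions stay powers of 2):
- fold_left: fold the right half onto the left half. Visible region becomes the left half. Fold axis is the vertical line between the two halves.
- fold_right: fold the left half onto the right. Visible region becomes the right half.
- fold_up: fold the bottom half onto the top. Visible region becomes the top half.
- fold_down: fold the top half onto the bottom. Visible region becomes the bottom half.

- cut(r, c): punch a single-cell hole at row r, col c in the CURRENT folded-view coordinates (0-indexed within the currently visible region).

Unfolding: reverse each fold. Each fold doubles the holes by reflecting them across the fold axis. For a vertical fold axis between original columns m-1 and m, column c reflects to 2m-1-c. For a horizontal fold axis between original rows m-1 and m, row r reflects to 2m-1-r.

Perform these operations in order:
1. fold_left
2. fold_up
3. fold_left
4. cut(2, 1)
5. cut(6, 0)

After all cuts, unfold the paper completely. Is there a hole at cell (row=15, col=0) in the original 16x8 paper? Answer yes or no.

Op 1 fold_left: fold axis v@4; visible region now rows[0,16) x cols[0,4) = 16x4
Op 2 fold_up: fold axis h@8; visible region now rows[0,8) x cols[0,4) = 8x4
Op 3 fold_left: fold axis v@2; visible region now rows[0,8) x cols[0,2) = 8x2
Op 4 cut(2, 1): punch at orig (2,1); cuts so far [(2, 1)]; region rows[0,8) x cols[0,2) = 8x2
Op 5 cut(6, 0): punch at orig (6,0); cuts so far [(2, 1), (6, 0)]; region rows[0,8) x cols[0,2) = 8x2
Unfold 1 (reflect across v@2): 4 holes -> [(2, 1), (2, 2), (6, 0), (6, 3)]
Unfold 2 (reflect across h@8): 8 holes -> [(2, 1), (2, 2), (6, 0), (6, 3), (9, 0), (9, 3), (13, 1), (13, 2)]
Unfold 3 (reflect across v@4): 16 holes -> [(2, 1), (2, 2), (2, 5), (2, 6), (6, 0), (6, 3), (6, 4), (6, 7), (9, 0), (9, 3), (9, 4), (9, 7), (13, 1), (13, 2), (13, 5), (13, 6)]
Holes: [(2, 1), (2, 2), (2, 5), (2, 6), (6, 0), (6, 3), (6, 4), (6, 7), (9, 0), (9, 3), (9, 4), (9, 7), (13, 1), (13, 2), (13, 5), (13, 6)]

Answer: no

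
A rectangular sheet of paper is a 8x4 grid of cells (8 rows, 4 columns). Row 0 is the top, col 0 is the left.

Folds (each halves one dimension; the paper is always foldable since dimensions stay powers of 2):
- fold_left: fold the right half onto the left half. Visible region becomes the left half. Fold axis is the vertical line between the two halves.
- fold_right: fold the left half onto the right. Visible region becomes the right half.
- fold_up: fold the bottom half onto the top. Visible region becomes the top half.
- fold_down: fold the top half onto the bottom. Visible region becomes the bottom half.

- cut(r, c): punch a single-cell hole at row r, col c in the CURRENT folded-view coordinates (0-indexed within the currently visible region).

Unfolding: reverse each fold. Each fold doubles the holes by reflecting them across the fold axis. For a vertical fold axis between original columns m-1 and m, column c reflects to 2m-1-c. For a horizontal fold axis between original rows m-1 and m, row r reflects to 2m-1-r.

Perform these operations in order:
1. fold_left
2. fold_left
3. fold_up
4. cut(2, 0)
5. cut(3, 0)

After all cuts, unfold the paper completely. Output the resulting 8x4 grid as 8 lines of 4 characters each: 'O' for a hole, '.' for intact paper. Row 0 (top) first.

Op 1 fold_left: fold axis v@2; visible region now rows[0,8) x cols[0,2) = 8x2
Op 2 fold_left: fold axis v@1; visible region now rows[0,8) x cols[0,1) = 8x1
Op 3 fold_up: fold axis h@4; visible region now rows[0,4) x cols[0,1) = 4x1
Op 4 cut(2, 0): punch at orig (2,0); cuts so far [(2, 0)]; region rows[0,4) x cols[0,1) = 4x1
Op 5 cut(3, 0): punch at orig (3,0); cuts so far [(2, 0), (3, 0)]; region rows[0,4) x cols[0,1) = 4x1
Unfold 1 (reflect across h@4): 4 holes -> [(2, 0), (3, 0), (4, 0), (5, 0)]
Unfold 2 (reflect across v@1): 8 holes -> [(2, 0), (2, 1), (3, 0), (3, 1), (4, 0), (4, 1), (5, 0), (5, 1)]
Unfold 3 (reflect across v@2): 16 holes -> [(2, 0), (2, 1), (2, 2), (2, 3), (3, 0), (3, 1), (3, 2), (3, 3), (4, 0), (4, 1), (4, 2), (4, 3), (5, 0), (5, 1), (5, 2), (5, 3)]

Answer: ....
....
OOOO
OOOO
OOOO
OOOO
....
....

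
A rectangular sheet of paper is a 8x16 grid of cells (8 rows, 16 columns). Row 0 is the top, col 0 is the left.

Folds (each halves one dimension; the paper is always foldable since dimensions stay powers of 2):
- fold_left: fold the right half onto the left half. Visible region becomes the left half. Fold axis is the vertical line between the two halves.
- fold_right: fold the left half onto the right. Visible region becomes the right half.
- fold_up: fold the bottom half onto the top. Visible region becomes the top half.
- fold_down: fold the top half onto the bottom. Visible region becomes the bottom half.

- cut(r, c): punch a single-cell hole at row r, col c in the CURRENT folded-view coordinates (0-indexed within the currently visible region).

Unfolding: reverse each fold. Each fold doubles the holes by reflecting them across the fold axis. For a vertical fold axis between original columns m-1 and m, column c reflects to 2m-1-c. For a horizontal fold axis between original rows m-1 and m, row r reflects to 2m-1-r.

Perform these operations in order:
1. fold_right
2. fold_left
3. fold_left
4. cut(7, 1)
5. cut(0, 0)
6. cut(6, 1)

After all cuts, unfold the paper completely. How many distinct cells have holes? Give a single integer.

Op 1 fold_right: fold axis v@8; visible region now rows[0,8) x cols[8,16) = 8x8
Op 2 fold_left: fold axis v@12; visible region now rows[0,8) x cols[8,12) = 8x4
Op 3 fold_left: fold axis v@10; visible region now rows[0,8) x cols[8,10) = 8x2
Op 4 cut(7, 1): punch at orig (7,9); cuts so far [(7, 9)]; region rows[0,8) x cols[8,10) = 8x2
Op 5 cut(0, 0): punch at orig (0,8); cuts so far [(0, 8), (7, 9)]; region rows[0,8) x cols[8,10) = 8x2
Op 6 cut(6, 1): punch at orig (6,9); cuts so far [(0, 8), (6, 9), (7, 9)]; region rows[0,8) x cols[8,10) = 8x2
Unfold 1 (reflect across v@10): 6 holes -> [(0, 8), (0, 11), (6, 9), (6, 10), (7, 9), (7, 10)]
Unfold 2 (reflect across v@12): 12 holes -> [(0, 8), (0, 11), (0, 12), (0, 15), (6, 9), (6, 10), (6, 13), (6, 14), (7, 9), (7, 10), (7, 13), (7, 14)]
Unfold 3 (reflect across v@8): 24 holes -> [(0, 0), (0, 3), (0, 4), (0, 7), (0, 8), (0, 11), (0, 12), (0, 15), (6, 1), (6, 2), (6, 5), (6, 6), (6, 9), (6, 10), (6, 13), (6, 14), (7, 1), (7, 2), (7, 5), (7, 6), (7, 9), (7, 10), (7, 13), (7, 14)]

Answer: 24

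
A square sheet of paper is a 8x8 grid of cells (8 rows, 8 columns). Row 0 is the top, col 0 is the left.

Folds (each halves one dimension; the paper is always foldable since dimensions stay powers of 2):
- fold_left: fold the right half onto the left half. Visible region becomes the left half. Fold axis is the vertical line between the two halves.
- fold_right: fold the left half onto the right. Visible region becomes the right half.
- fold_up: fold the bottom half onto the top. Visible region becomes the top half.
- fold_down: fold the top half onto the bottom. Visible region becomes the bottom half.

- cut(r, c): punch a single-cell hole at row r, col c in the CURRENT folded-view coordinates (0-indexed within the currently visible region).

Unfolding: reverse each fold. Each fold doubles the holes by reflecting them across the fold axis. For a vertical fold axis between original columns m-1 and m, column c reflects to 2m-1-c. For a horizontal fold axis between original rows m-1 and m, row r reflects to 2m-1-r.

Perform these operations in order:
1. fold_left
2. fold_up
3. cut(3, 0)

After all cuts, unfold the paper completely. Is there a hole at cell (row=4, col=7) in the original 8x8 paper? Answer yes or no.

Op 1 fold_left: fold axis v@4; visible region now rows[0,8) x cols[0,4) = 8x4
Op 2 fold_up: fold axis h@4; visible region now rows[0,4) x cols[0,4) = 4x4
Op 3 cut(3, 0): punch at orig (3,0); cuts so far [(3, 0)]; region rows[0,4) x cols[0,4) = 4x4
Unfold 1 (reflect across h@4): 2 holes -> [(3, 0), (4, 0)]
Unfold 2 (reflect across v@4): 4 holes -> [(3, 0), (3, 7), (4, 0), (4, 7)]
Holes: [(3, 0), (3, 7), (4, 0), (4, 7)]

Answer: yes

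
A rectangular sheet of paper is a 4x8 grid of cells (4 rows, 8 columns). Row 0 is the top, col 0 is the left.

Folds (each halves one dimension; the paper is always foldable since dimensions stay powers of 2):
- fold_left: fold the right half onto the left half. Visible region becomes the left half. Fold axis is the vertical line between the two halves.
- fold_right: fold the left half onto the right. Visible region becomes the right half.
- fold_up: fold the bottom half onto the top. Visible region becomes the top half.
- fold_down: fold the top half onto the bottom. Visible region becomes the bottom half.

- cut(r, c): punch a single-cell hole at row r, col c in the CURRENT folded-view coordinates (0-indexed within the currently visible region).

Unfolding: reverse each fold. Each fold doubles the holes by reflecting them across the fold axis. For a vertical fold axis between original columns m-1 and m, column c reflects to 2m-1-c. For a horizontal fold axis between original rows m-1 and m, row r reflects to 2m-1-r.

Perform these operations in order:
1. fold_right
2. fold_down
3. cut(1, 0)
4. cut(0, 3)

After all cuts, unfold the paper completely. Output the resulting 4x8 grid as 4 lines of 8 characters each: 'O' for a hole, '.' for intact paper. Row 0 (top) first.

Answer: ...OO...
O......O
O......O
...OO...

Derivation:
Op 1 fold_right: fold axis v@4; visible region now rows[0,4) x cols[4,8) = 4x4
Op 2 fold_down: fold axis h@2; visible region now rows[2,4) x cols[4,8) = 2x4
Op 3 cut(1, 0): punch at orig (3,4); cuts so far [(3, 4)]; region rows[2,4) x cols[4,8) = 2x4
Op 4 cut(0, 3): punch at orig (2,7); cuts so far [(2, 7), (3, 4)]; region rows[2,4) x cols[4,8) = 2x4
Unfold 1 (reflect across h@2): 4 holes -> [(0, 4), (1, 7), (2, 7), (3, 4)]
Unfold 2 (reflect across v@4): 8 holes -> [(0, 3), (0, 4), (1, 0), (1, 7), (2, 0), (2, 7), (3, 3), (3, 4)]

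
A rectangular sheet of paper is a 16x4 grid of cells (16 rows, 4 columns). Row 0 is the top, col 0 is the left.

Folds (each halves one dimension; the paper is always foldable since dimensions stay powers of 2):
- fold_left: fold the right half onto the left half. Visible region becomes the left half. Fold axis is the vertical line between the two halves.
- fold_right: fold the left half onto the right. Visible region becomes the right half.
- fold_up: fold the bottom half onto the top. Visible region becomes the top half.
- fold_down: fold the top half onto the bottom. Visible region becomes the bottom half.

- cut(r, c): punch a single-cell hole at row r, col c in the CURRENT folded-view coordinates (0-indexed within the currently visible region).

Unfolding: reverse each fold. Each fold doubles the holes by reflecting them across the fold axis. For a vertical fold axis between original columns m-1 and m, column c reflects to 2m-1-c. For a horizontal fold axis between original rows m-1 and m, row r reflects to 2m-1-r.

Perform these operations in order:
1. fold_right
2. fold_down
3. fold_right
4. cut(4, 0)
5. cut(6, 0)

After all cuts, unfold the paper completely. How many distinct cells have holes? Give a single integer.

Op 1 fold_right: fold axis v@2; visible region now rows[0,16) x cols[2,4) = 16x2
Op 2 fold_down: fold axis h@8; visible region now rows[8,16) x cols[2,4) = 8x2
Op 3 fold_right: fold axis v@3; visible region now rows[8,16) x cols[3,4) = 8x1
Op 4 cut(4, 0): punch at orig (12,3); cuts so far [(12, 3)]; region rows[8,16) x cols[3,4) = 8x1
Op 5 cut(6, 0): punch at orig (14,3); cuts so far [(12, 3), (14, 3)]; region rows[8,16) x cols[3,4) = 8x1
Unfold 1 (reflect across v@3): 4 holes -> [(12, 2), (12, 3), (14, 2), (14, 3)]
Unfold 2 (reflect across h@8): 8 holes -> [(1, 2), (1, 3), (3, 2), (3, 3), (12, 2), (12, 3), (14, 2), (14, 3)]
Unfold 3 (reflect across v@2): 16 holes -> [(1, 0), (1, 1), (1, 2), (1, 3), (3, 0), (3, 1), (3, 2), (3, 3), (12, 0), (12, 1), (12, 2), (12, 3), (14, 0), (14, 1), (14, 2), (14, 3)]

Answer: 16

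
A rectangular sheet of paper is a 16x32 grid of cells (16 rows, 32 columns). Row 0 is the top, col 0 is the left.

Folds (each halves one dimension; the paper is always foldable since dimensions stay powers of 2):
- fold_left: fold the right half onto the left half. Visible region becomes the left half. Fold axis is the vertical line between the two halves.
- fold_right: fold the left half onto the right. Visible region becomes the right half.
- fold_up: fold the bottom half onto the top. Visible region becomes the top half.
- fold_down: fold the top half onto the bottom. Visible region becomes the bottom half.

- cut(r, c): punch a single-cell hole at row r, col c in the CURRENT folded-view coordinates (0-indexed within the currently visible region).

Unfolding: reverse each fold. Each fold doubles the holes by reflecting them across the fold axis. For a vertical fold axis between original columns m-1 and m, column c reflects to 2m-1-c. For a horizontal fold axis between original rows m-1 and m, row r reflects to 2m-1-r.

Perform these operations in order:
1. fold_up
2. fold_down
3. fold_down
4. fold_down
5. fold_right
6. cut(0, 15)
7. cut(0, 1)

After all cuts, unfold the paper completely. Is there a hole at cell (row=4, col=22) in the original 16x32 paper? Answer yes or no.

Op 1 fold_up: fold axis h@8; visible region now rows[0,8) x cols[0,32) = 8x32
Op 2 fold_down: fold axis h@4; visible region now rows[4,8) x cols[0,32) = 4x32
Op 3 fold_down: fold axis h@6; visible region now rows[6,8) x cols[0,32) = 2x32
Op 4 fold_down: fold axis h@7; visible region now rows[7,8) x cols[0,32) = 1x32
Op 5 fold_right: fold axis v@16; visible region now rows[7,8) x cols[16,32) = 1x16
Op 6 cut(0, 15): punch at orig (7,31); cuts so far [(7, 31)]; region rows[7,8) x cols[16,32) = 1x16
Op 7 cut(0, 1): punch at orig (7,17); cuts so far [(7, 17), (7, 31)]; region rows[7,8) x cols[16,32) = 1x16
Unfold 1 (reflect across v@16): 4 holes -> [(7, 0), (7, 14), (7, 17), (7, 31)]
Unfold 2 (reflect across h@7): 8 holes -> [(6, 0), (6, 14), (6, 17), (6, 31), (7, 0), (7, 14), (7, 17), (7, 31)]
Unfold 3 (reflect across h@6): 16 holes -> [(4, 0), (4, 14), (4, 17), (4, 31), (5, 0), (5, 14), (5, 17), (5, 31), (6, 0), (6, 14), (6, 17), (6, 31), (7, 0), (7, 14), (7, 17), (7, 31)]
Unfold 4 (reflect across h@4): 32 holes -> [(0, 0), (0, 14), (0, 17), (0, 31), (1, 0), (1, 14), (1, 17), (1, 31), (2, 0), (2, 14), (2, 17), (2, 31), (3, 0), (3, 14), (3, 17), (3, 31), (4, 0), (4, 14), (4, 17), (4, 31), (5, 0), (5, 14), (5, 17), (5, 31), (6, 0), (6, 14), (6, 17), (6, 31), (7, 0), (7, 14), (7, 17), (7, 31)]
Unfold 5 (reflect across h@8): 64 holes -> [(0, 0), (0, 14), (0, 17), (0, 31), (1, 0), (1, 14), (1, 17), (1, 31), (2, 0), (2, 14), (2, 17), (2, 31), (3, 0), (3, 14), (3, 17), (3, 31), (4, 0), (4, 14), (4, 17), (4, 31), (5, 0), (5, 14), (5, 17), (5, 31), (6, 0), (6, 14), (6, 17), (6, 31), (7, 0), (7, 14), (7, 17), (7, 31), (8, 0), (8, 14), (8, 17), (8, 31), (9, 0), (9, 14), (9, 17), (9, 31), (10, 0), (10, 14), (10, 17), (10, 31), (11, 0), (11, 14), (11, 17), (11, 31), (12, 0), (12, 14), (12, 17), (12, 31), (13, 0), (13, 14), (13, 17), (13, 31), (14, 0), (14, 14), (14, 17), (14, 31), (15, 0), (15, 14), (15, 17), (15, 31)]
Holes: [(0, 0), (0, 14), (0, 17), (0, 31), (1, 0), (1, 14), (1, 17), (1, 31), (2, 0), (2, 14), (2, 17), (2, 31), (3, 0), (3, 14), (3, 17), (3, 31), (4, 0), (4, 14), (4, 17), (4, 31), (5, 0), (5, 14), (5, 17), (5, 31), (6, 0), (6, 14), (6, 17), (6, 31), (7, 0), (7, 14), (7, 17), (7, 31), (8, 0), (8, 14), (8, 17), (8, 31), (9, 0), (9, 14), (9, 17), (9, 31), (10, 0), (10, 14), (10, 17), (10, 31), (11, 0), (11, 14), (11, 17), (11, 31), (12, 0), (12, 14), (12, 17), (12, 31), (13, 0), (13, 14), (13, 17), (13, 31), (14, 0), (14, 14), (14, 17), (14, 31), (15, 0), (15, 14), (15, 17), (15, 31)]

Answer: no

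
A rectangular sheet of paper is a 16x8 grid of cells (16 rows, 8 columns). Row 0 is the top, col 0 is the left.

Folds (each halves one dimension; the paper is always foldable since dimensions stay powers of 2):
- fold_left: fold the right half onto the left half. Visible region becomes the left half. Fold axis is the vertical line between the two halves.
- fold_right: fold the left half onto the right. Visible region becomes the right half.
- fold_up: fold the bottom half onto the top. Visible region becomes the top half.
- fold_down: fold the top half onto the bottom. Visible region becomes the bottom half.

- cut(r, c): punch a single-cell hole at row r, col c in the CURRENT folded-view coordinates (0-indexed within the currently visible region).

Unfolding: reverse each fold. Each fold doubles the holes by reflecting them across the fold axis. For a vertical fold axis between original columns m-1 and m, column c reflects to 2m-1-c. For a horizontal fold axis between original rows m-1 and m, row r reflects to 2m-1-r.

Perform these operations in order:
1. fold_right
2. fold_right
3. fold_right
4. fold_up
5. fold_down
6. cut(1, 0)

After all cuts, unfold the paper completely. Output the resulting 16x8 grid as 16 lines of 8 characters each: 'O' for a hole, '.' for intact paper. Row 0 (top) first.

Answer: ........
........
OOOOOOOO
........
........
OOOOOOOO
........
........
........
........
OOOOOOOO
........
........
OOOOOOOO
........
........

Derivation:
Op 1 fold_right: fold axis v@4; visible region now rows[0,16) x cols[4,8) = 16x4
Op 2 fold_right: fold axis v@6; visible region now rows[0,16) x cols[6,8) = 16x2
Op 3 fold_right: fold axis v@7; visible region now rows[0,16) x cols[7,8) = 16x1
Op 4 fold_up: fold axis h@8; visible region now rows[0,8) x cols[7,8) = 8x1
Op 5 fold_down: fold axis h@4; visible region now rows[4,8) x cols[7,8) = 4x1
Op 6 cut(1, 0): punch at orig (5,7); cuts so far [(5, 7)]; region rows[4,8) x cols[7,8) = 4x1
Unfold 1 (reflect across h@4): 2 holes -> [(2, 7), (5, 7)]
Unfold 2 (reflect across h@8): 4 holes -> [(2, 7), (5, 7), (10, 7), (13, 7)]
Unfold 3 (reflect across v@7): 8 holes -> [(2, 6), (2, 7), (5, 6), (5, 7), (10, 6), (10, 7), (13, 6), (13, 7)]
Unfold 4 (reflect across v@6): 16 holes -> [(2, 4), (2, 5), (2, 6), (2, 7), (5, 4), (5, 5), (5, 6), (5, 7), (10, 4), (10, 5), (10, 6), (10, 7), (13, 4), (13, 5), (13, 6), (13, 7)]
Unfold 5 (reflect across v@4): 32 holes -> [(2, 0), (2, 1), (2, 2), (2, 3), (2, 4), (2, 5), (2, 6), (2, 7), (5, 0), (5, 1), (5, 2), (5, 3), (5, 4), (5, 5), (5, 6), (5, 7), (10, 0), (10, 1), (10, 2), (10, 3), (10, 4), (10, 5), (10, 6), (10, 7), (13, 0), (13, 1), (13, 2), (13, 3), (13, 4), (13, 5), (13, 6), (13, 7)]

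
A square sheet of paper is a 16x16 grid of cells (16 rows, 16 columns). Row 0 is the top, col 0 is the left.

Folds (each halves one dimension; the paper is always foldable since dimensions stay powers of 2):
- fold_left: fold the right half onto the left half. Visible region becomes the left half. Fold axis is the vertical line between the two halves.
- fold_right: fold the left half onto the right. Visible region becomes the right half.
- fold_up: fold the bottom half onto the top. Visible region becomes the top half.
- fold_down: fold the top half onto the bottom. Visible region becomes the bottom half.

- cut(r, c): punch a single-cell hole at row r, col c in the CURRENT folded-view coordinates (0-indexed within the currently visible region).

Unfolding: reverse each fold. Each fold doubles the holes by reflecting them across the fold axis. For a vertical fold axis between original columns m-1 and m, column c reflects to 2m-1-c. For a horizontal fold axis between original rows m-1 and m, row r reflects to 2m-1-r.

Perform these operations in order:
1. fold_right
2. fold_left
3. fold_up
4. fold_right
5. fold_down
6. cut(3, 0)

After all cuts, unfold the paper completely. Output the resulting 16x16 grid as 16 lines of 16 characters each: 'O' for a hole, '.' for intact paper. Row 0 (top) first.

Answer: .OO..OO..OO..OO.
................
................
................
................
................
................
.OO..OO..OO..OO.
.OO..OO..OO..OO.
................
................
................
................
................
................
.OO..OO..OO..OO.

Derivation:
Op 1 fold_right: fold axis v@8; visible region now rows[0,16) x cols[8,16) = 16x8
Op 2 fold_left: fold axis v@12; visible region now rows[0,16) x cols[8,12) = 16x4
Op 3 fold_up: fold axis h@8; visible region now rows[0,8) x cols[8,12) = 8x4
Op 4 fold_right: fold axis v@10; visible region now rows[0,8) x cols[10,12) = 8x2
Op 5 fold_down: fold axis h@4; visible region now rows[4,8) x cols[10,12) = 4x2
Op 6 cut(3, 0): punch at orig (7,10); cuts so far [(7, 10)]; region rows[4,8) x cols[10,12) = 4x2
Unfold 1 (reflect across h@4): 2 holes -> [(0, 10), (7, 10)]
Unfold 2 (reflect across v@10): 4 holes -> [(0, 9), (0, 10), (7, 9), (7, 10)]
Unfold 3 (reflect across h@8): 8 holes -> [(0, 9), (0, 10), (7, 9), (7, 10), (8, 9), (8, 10), (15, 9), (15, 10)]
Unfold 4 (reflect across v@12): 16 holes -> [(0, 9), (0, 10), (0, 13), (0, 14), (7, 9), (7, 10), (7, 13), (7, 14), (8, 9), (8, 10), (8, 13), (8, 14), (15, 9), (15, 10), (15, 13), (15, 14)]
Unfold 5 (reflect across v@8): 32 holes -> [(0, 1), (0, 2), (0, 5), (0, 6), (0, 9), (0, 10), (0, 13), (0, 14), (7, 1), (7, 2), (7, 5), (7, 6), (7, 9), (7, 10), (7, 13), (7, 14), (8, 1), (8, 2), (8, 5), (8, 6), (8, 9), (8, 10), (8, 13), (8, 14), (15, 1), (15, 2), (15, 5), (15, 6), (15, 9), (15, 10), (15, 13), (15, 14)]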